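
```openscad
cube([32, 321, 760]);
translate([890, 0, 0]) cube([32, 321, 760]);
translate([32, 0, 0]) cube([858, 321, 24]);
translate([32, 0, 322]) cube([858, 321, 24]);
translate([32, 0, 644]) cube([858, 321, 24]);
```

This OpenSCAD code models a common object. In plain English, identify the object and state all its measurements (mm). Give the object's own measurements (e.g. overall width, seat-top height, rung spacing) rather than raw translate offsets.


An open bookshelf. Two side panels, each 32 mm thick, 321 mm deep and 760 mm tall, stand 922 mm apart (outside-to-outside). Between them sit 3 shelves, each 24 mm thick and 321 mm deep, spanning the full gap between the sides. The bottom shelf rests on the floor (its underside at z = 0) and the clear gap between one shelf's top and the next shelf's underside is 298 mm.


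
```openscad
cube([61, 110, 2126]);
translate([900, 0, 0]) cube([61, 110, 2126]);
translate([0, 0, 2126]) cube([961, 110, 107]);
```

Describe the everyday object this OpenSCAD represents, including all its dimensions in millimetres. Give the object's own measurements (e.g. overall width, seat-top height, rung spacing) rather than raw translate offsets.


A door frame. The clear opening is 839 mm wide and 2126 mm high. Two 61 mm wide jambs, 110 mm deep, stand either side of the opening from the floor to the top of the opening. A 107 mm thick head sits across the top of both jambs, spanning the full outside width of the frame.


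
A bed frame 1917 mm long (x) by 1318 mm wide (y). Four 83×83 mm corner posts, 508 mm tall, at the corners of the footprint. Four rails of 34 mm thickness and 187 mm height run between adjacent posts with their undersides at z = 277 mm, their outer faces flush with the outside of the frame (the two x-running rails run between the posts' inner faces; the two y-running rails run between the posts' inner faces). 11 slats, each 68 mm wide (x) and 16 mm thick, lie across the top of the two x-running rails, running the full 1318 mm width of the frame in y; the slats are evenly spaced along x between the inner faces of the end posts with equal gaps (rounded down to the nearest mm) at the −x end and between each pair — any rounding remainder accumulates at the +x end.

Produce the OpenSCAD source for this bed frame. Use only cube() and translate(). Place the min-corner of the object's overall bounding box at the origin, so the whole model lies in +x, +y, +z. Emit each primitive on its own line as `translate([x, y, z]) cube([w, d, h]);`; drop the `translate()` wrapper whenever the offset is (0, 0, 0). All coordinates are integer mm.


cube([83, 83, 508]);
translate([0, 1235, 0]) cube([83, 83, 508]);
translate([1834, 0, 0]) cube([83, 83, 508]);
translate([1834, 1235, 0]) cube([83, 83, 508]);
translate([83, 0, 277]) cube([1751, 34, 187]);
translate([83, 1284, 277]) cube([1751, 34, 187]);
translate([0, 83, 277]) cube([34, 1152, 187]);
translate([1883, 83, 277]) cube([34, 1152, 187]);
translate([166, 0, 464]) cube([68, 1318, 16]);
translate([317, 0, 464]) cube([68, 1318, 16]);
translate([468, 0, 464]) cube([68, 1318, 16]);
translate([619, 0, 464]) cube([68, 1318, 16]);
translate([770, 0, 464]) cube([68, 1318, 16]);
translate([921, 0, 464]) cube([68, 1318, 16]);
translate([1072, 0, 464]) cube([68, 1318, 16]);
translate([1223, 0, 464]) cube([68, 1318, 16]);
translate([1374, 0, 464]) cube([68, 1318, 16]);
translate([1525, 0, 464]) cube([68, 1318, 16]);
translate([1676, 0, 464]) cube([68, 1318, 16]);


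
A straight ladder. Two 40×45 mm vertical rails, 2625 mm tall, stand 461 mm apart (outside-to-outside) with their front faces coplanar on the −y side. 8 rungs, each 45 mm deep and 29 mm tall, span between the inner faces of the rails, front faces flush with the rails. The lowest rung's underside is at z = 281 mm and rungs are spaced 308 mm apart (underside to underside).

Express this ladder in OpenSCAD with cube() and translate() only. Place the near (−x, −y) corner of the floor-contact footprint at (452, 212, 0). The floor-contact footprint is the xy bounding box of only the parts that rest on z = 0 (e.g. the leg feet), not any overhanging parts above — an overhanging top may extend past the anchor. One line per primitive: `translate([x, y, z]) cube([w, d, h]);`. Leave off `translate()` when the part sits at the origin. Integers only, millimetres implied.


translate([452, 212, 0]) cube([40, 45, 2625]);
translate([873, 212, 0]) cube([40, 45, 2625]);
translate([492, 212, 281]) cube([381, 45, 29]);
translate([492, 212, 589]) cube([381, 45, 29]);
translate([492, 212, 897]) cube([381, 45, 29]);
translate([492, 212, 1205]) cube([381, 45, 29]);
translate([492, 212, 1513]) cube([381, 45, 29]);
translate([492, 212, 1821]) cube([381, 45, 29]);
translate([492, 212, 2129]) cube([381, 45, 29]);
translate([492, 212, 2437]) cube([381, 45, 29]);


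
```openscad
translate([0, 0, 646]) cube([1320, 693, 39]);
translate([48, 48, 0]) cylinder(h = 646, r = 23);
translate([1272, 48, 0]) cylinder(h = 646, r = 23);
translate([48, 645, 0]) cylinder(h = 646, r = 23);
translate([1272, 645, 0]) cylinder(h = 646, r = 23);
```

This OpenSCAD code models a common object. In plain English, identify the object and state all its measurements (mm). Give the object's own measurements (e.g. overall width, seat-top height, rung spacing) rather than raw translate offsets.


A rectangular dining table. The top is 1320×693×39 mm with its upper surface at z = 685 mm. It stands on four round legs of 46 mm diameter, each leg's bounding box inset 25 mm from the nearest pair of top edges, running from the floor to the underside of the top.


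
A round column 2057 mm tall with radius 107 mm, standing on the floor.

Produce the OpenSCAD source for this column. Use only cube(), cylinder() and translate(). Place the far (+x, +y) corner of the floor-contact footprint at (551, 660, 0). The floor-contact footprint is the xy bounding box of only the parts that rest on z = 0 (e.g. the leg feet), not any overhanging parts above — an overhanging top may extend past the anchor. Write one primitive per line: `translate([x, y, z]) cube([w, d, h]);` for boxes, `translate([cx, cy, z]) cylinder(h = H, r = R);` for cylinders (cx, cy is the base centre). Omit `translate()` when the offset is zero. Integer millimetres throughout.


translate([444, 553, 0]) cylinder(h = 2057, r = 107);


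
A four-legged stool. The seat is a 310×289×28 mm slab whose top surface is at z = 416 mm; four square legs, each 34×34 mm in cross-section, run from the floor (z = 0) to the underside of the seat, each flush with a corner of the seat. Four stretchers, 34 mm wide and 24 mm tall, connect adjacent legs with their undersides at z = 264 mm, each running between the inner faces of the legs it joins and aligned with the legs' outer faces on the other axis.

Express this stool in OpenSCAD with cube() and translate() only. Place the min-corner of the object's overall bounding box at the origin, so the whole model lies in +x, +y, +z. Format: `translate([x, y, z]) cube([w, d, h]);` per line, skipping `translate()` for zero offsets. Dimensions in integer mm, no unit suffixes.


translate([0, 0, 388]) cube([310, 289, 28]);
cube([34, 34, 388]);
translate([276, 0, 0]) cube([34, 34, 388]);
translate([0, 255, 0]) cube([34, 34, 388]);
translate([276, 255, 0]) cube([34, 34, 388]);
translate([34, 0, 264]) cube([242, 34, 24]);
translate([34, 255, 264]) cube([242, 34, 24]);
translate([0, 34, 264]) cube([34, 221, 24]);
translate([276, 34, 264]) cube([34, 221, 24]);


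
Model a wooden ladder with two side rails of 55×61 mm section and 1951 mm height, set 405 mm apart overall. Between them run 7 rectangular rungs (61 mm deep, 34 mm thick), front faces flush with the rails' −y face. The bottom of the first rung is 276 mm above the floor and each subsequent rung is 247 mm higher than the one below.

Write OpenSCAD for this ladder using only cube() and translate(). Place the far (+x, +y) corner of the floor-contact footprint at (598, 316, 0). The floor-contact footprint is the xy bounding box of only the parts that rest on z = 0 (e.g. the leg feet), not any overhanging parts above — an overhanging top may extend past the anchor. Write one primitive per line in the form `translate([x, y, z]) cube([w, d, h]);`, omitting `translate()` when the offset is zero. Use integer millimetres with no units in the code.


// rung span = 405 - 2*55 = 295
// rung[k] z = 276 + k*247
translate([193, 255, 0]) cube([55, 61, 1951]);
translate([543, 255, 0]) cube([55, 61, 1951]);
translate([248, 255, 276]) cube([295, 61, 34]);
translate([248, 255, 523]) cube([295, 61, 34]);
translate([248, 255, 770]) cube([295, 61, 34]);
translate([248, 255, 1017]) cube([295, 61, 34]);
translate([248, 255, 1264]) cube([295, 61, 34]);
translate([248, 255, 1511]) cube([295, 61, 34]);
translate([248, 255, 1758]) cube([295, 61, 34]);


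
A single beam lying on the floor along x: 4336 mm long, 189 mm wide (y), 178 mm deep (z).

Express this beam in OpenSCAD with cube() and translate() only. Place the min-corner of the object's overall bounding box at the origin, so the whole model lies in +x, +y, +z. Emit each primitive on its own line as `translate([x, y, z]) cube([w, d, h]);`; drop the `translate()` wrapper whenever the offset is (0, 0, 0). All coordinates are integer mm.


cube([4336, 189, 178]);


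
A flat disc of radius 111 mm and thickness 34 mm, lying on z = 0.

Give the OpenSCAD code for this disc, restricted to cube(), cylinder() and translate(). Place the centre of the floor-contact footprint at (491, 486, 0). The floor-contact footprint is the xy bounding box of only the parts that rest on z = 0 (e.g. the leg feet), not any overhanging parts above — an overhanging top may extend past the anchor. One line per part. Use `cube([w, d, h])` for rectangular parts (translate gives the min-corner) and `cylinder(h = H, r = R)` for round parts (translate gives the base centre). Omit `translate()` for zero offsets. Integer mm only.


translate([491, 486, 0]) cylinder(h = 34, r = 111);


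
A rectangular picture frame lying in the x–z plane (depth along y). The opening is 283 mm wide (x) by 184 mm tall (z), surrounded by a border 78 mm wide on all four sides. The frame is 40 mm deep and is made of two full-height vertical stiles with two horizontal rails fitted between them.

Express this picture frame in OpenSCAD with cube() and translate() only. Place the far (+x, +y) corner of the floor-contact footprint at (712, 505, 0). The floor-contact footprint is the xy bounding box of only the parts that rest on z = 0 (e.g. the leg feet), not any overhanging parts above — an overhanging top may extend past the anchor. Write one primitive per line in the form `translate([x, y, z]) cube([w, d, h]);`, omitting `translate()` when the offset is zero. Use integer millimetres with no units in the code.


translate([273, 465, 0]) cube([78, 40, 340]);
translate([634, 465, 0]) cube([78, 40, 340]);
translate([351, 465, 0]) cube([283, 40, 78]);
translate([351, 465, 262]) cube([283, 40, 78]);


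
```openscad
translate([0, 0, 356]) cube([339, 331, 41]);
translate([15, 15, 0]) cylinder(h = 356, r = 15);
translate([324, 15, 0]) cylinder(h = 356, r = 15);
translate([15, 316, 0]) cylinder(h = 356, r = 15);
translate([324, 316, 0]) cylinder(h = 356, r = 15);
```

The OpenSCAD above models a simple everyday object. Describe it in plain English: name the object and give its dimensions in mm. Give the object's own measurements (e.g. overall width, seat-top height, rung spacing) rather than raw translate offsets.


A simple wooden stool: a rectangular seat 339 mm (x) by 331 mm (y), 41 mm thick, top face at z = 397 mm, on four round legs, each 30 mm in diameter. The legs rest on z = 0, each leg's axis is inset half a diameter from the nearest pair of seat edges (so the leg's bounding box is flush with the corner).


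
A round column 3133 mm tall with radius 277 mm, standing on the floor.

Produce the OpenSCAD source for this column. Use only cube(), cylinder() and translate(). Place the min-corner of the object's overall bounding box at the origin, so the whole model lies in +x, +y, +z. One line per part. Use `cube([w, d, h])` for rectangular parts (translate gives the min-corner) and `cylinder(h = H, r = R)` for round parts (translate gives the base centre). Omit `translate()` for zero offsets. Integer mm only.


translate([277, 277, 0]) cylinder(h = 3133, r = 277);


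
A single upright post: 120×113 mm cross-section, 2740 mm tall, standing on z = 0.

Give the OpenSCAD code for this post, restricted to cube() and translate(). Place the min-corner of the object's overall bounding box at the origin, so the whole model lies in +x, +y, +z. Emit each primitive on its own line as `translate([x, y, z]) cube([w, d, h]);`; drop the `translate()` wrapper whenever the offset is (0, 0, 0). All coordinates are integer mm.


cube([120, 113, 2740]);


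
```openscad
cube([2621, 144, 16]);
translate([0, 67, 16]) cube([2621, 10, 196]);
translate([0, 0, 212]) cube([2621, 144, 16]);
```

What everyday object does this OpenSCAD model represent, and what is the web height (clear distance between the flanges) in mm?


An I-beam. The web height is 196 mm.

Two wide flanges with a thin centred web — an I-beam. Overall 228 mm minus two 16 mm flanges gives a web of 228 − 2·16 = 196 mm.


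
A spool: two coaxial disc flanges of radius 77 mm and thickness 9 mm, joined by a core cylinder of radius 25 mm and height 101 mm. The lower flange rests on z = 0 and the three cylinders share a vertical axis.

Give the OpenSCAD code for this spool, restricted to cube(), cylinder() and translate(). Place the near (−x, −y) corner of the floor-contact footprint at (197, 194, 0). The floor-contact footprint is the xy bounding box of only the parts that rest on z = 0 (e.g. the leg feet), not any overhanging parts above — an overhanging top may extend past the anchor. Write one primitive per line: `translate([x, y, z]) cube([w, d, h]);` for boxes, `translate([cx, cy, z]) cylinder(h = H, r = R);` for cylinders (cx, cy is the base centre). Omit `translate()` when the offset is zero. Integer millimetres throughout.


translate([274, 271, 0]) cylinder(h = 9, r = 77);
translate([274, 271, 9]) cylinder(h = 101, r = 25);
translate([274, 271, 110]) cylinder(h = 9, r = 77);


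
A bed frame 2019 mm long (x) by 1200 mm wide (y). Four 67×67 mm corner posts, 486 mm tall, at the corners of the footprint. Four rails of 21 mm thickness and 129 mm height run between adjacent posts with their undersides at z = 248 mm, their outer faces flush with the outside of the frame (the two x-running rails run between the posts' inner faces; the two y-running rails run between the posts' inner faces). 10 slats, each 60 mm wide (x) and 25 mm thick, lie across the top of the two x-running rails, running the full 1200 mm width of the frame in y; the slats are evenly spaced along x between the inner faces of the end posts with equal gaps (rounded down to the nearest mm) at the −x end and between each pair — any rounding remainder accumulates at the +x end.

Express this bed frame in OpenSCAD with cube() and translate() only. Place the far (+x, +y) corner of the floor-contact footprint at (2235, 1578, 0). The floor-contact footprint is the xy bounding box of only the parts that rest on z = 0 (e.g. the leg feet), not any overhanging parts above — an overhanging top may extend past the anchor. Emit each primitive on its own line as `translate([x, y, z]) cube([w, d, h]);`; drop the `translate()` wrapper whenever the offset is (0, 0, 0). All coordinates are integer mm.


translate([216, 378, 0]) cube([67, 67, 486]);
translate([216, 1511, 0]) cube([67, 67, 486]);
translate([2168, 378, 0]) cube([67, 67, 486]);
translate([2168, 1511, 0]) cube([67, 67, 486]);
translate([283, 378, 248]) cube([1885, 21, 129]);
translate([283, 1557, 248]) cube([1885, 21, 129]);
translate([216, 445, 248]) cube([21, 1066, 129]);
translate([2214, 445, 248]) cube([21, 1066, 129]);
translate([399, 378, 377]) cube([60, 1200, 25]);
translate([575, 378, 377]) cube([60, 1200, 25]);
translate([751, 378, 377]) cube([60, 1200, 25]);
translate([927, 378, 377]) cube([60, 1200, 25]);
translate([1103, 378, 377]) cube([60, 1200, 25]);
translate([1279, 378, 377]) cube([60, 1200, 25]);
translate([1455, 378, 377]) cube([60, 1200, 25]);
translate([1631, 378, 377]) cube([60, 1200, 25]);
translate([1807, 378, 377]) cube([60, 1200, 25]);
translate([1983, 378, 377]) cube([60, 1200, 25]);


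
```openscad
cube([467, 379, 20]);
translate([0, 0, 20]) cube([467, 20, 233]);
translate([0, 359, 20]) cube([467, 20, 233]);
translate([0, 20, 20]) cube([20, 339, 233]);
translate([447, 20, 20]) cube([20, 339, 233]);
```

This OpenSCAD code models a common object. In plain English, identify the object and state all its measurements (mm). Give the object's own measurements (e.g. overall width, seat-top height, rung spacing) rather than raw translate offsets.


An open-topped rectangular box: outside dimensions 467×379×253 mm, with a uniform wall and base thickness of 20 mm. The base is a full 467×379 slab on the floor; four walls sit on top of the base. The front and back walls (the −y and +y sides) span the full width; the two side walls fit between them.


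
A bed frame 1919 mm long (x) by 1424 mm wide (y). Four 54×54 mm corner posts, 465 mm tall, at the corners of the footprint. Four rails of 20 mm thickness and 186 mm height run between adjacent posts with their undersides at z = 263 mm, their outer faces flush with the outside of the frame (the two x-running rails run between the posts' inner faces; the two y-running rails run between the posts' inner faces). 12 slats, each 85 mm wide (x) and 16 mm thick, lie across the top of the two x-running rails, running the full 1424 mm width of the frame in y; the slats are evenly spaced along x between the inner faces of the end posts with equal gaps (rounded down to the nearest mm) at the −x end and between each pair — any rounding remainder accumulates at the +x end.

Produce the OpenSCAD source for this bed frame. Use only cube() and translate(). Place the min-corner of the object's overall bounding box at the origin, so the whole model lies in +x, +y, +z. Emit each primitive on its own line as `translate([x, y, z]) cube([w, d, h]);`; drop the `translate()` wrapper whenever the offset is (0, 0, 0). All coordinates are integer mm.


// slat z = rail_z + rail_h = 263 + 186 = 449
// slat gap = ⌊(1811 − 12·85) / 13⌋ = 60
cube([54, 54, 465]);
translate([0, 1370, 0]) cube([54, 54, 465]);
translate([1865, 0, 0]) cube([54, 54, 465]);
translate([1865, 1370, 0]) cube([54, 54, 465]);
translate([54, 0, 263]) cube([1811, 20, 186]);
translate([54, 1404, 263]) cube([1811, 20, 186]);
translate([0, 54, 263]) cube([20, 1316, 186]);
translate([1899, 54, 263]) cube([20, 1316, 186]);
translate([114, 0, 449]) cube([85, 1424, 16]);
translate([259, 0, 449]) cube([85, 1424, 16]);
translate([404, 0, 449]) cube([85, 1424, 16]);
translate([549, 0, 449]) cube([85, 1424, 16]);
translate([694, 0, 449]) cube([85, 1424, 16]);
translate([839, 0, 449]) cube([85, 1424, 16]);
translate([984, 0, 449]) cube([85, 1424, 16]);
translate([1129, 0, 449]) cube([85, 1424, 16]);
translate([1274, 0, 449]) cube([85, 1424, 16]);
translate([1419, 0, 449]) cube([85, 1424, 16]);
translate([1564, 0, 449]) cube([85, 1424, 16]);
translate([1709, 0, 449]) cube([85, 1424, 16]);


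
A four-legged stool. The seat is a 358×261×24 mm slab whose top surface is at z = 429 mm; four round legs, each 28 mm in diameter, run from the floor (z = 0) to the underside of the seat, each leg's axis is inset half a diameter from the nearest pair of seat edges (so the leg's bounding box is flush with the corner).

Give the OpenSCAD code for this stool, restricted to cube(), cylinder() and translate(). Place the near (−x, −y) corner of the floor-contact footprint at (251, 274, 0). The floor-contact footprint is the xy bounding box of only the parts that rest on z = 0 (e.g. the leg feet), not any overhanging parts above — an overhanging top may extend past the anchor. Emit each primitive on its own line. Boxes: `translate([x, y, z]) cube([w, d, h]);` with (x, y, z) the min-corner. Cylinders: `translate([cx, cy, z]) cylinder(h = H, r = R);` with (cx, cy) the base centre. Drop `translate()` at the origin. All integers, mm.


translate([251, 274, 405]) cube([358, 261, 24]);
translate([265, 288, 0]) cylinder(h = 405, r = 14);
translate([595, 288, 0]) cylinder(h = 405, r = 14);
translate([265, 521, 0]) cylinder(h = 405, r = 14);
translate([595, 521, 0]) cylinder(h = 405, r = 14);


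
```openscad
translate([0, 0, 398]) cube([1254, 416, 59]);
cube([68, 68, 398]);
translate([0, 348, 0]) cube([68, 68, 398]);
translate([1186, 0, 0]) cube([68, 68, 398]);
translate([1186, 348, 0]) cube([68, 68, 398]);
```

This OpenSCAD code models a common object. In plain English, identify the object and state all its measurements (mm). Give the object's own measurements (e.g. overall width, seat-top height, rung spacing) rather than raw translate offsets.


A long wooden bench with a 1254 mm (x) × 416 mm (y) seat, 59 mm thick, its top surface 457 mm above the floor. Four 68 mm square legs at the seat corners, flush with the edges, run from z = 0 to the seat underside.


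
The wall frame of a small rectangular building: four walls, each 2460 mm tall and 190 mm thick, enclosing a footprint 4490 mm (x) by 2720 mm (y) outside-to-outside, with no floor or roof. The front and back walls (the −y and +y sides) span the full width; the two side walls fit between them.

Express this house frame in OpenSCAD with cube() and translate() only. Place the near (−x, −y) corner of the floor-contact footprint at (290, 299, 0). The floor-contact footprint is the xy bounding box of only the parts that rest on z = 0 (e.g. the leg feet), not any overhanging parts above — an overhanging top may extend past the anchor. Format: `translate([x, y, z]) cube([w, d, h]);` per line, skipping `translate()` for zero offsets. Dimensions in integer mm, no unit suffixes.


translate([290, 299, 0]) cube([4490, 190, 2460]);
translate([290, 2829, 0]) cube([4490, 190, 2460]);
translate([290, 489, 0]) cube([190, 2340, 2460]);
translate([4590, 489, 0]) cube([190, 2340, 2460]);


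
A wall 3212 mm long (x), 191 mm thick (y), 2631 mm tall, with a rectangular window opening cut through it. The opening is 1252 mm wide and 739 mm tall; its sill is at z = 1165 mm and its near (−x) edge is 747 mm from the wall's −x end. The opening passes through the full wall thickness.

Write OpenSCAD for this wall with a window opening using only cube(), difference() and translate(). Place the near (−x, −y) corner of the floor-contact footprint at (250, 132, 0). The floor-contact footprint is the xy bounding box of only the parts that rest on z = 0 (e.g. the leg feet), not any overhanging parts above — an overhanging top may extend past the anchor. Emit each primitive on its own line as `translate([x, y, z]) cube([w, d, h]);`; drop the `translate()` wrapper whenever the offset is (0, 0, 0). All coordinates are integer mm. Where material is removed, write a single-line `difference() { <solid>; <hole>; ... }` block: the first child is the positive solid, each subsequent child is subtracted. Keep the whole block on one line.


difference() { translate([250, 132, 0]) cube([3212, 191, 2631]); translate([997, 132, 1165]) cube([1252, 191, 739]); }


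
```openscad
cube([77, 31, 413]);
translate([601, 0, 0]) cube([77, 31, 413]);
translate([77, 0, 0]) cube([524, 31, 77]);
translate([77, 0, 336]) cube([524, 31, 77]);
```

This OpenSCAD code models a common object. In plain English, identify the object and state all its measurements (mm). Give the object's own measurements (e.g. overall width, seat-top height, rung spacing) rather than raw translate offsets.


A rectangular picture frame lying in the x–z plane (depth along y). The opening is 524 mm wide (x) by 259 mm tall (z), surrounded by a border 77 mm wide on all four sides. The frame is 31 mm deep and is made of two full-height vertical stiles with two horizontal rails fitted between them.


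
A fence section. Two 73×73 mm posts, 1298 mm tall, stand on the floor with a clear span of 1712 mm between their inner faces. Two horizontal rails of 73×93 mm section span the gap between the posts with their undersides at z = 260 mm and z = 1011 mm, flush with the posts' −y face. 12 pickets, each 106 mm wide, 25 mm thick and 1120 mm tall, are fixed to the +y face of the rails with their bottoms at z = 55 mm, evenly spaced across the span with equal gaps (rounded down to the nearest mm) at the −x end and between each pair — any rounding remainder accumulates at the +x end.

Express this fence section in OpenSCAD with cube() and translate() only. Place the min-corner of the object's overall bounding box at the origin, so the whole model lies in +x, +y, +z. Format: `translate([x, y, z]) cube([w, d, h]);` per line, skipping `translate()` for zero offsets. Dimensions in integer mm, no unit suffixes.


cube([73, 73, 1298]);
translate([1785, 0, 0]) cube([73, 73, 1298]);
translate([73, 0, 260]) cube([1712, 73, 93]);
translate([73, 0, 1011]) cube([1712, 73, 93]);
translate([106, 73, 55]) cube([106, 25, 1120]);
translate([245, 73, 55]) cube([106, 25, 1120]);
translate([384, 73, 55]) cube([106, 25, 1120]);
translate([523, 73, 55]) cube([106, 25, 1120]);
translate([662, 73, 55]) cube([106, 25, 1120]);
translate([801, 73, 55]) cube([106, 25, 1120]);
translate([940, 73, 55]) cube([106, 25, 1120]);
translate([1079, 73, 55]) cube([106, 25, 1120]);
translate([1218, 73, 55]) cube([106, 25, 1120]);
translate([1357, 73, 55]) cube([106, 25, 1120]);
translate([1496, 73, 55]) cube([106, 25, 1120]);
translate([1635, 73, 55]) cube([106, 25, 1120]);


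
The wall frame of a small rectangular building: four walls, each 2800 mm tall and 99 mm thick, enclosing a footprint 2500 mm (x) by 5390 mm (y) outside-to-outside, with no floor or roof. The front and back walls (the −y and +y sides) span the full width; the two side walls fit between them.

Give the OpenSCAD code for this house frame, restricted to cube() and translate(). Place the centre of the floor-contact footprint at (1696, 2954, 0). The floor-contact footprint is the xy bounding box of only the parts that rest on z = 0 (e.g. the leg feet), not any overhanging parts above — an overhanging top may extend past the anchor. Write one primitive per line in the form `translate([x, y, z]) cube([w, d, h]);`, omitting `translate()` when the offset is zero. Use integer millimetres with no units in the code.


translate([446, 259, 0]) cube([2500, 99, 2800]);
translate([446, 5550, 0]) cube([2500, 99, 2800]);
translate([446, 358, 0]) cube([99, 5192, 2800]);
translate([2847, 358, 0]) cube([99, 5192, 2800]);


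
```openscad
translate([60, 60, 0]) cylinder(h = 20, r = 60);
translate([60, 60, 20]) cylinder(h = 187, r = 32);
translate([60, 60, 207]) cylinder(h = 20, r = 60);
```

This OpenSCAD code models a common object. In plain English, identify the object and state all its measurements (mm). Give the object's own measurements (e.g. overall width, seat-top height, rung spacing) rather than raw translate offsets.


A spool: two coaxial disc flanges of radius 60 mm and thickness 20 mm, joined by a core cylinder of radius 32 mm and height 187 mm. The lower flange rests on z = 0 and the three cylinders share a vertical axis.


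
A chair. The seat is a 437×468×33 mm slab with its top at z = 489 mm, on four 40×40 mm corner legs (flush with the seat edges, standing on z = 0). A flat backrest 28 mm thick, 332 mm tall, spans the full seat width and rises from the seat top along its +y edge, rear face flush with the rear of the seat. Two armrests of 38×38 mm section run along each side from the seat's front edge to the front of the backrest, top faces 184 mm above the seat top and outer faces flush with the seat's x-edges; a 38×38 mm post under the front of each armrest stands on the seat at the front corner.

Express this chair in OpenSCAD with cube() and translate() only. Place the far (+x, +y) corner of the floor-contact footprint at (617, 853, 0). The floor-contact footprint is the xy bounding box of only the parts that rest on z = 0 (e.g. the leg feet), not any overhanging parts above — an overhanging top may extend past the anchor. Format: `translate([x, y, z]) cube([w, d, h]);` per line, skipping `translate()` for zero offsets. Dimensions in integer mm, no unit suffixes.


// leg_h = 489 - 33 = 456
// arm post h = 184 - 38 = 146
translate([180, 385, 456]) cube([437, 468, 33]);
translate([180, 385, 0]) cube([40, 40, 456]);
translate([577, 385, 0]) cube([40, 40, 456]);
translate([180, 813, 0]) cube([40, 40, 456]);
translate([577, 813, 0]) cube([40, 40, 456]);
translate([180, 825, 489]) cube([437, 28, 332]);
translate([180, 385, 635]) cube([38, 440, 38]);
translate([579, 385, 635]) cube([38, 440, 38]);
translate([180, 385, 489]) cube([38, 38, 146]);
translate([579, 385, 489]) cube([38, 38, 146]);


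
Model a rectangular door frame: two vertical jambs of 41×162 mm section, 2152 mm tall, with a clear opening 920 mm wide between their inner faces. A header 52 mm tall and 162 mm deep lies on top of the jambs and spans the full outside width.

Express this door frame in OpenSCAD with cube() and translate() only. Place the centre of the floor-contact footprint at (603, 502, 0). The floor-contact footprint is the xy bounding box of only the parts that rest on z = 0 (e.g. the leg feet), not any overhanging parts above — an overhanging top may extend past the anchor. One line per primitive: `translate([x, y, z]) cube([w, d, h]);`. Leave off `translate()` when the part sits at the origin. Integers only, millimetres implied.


translate([102, 421, 0]) cube([41, 162, 2152]);
translate([1063, 421, 0]) cube([41, 162, 2152]);
translate([102, 421, 2152]) cube([1002, 162, 52]);


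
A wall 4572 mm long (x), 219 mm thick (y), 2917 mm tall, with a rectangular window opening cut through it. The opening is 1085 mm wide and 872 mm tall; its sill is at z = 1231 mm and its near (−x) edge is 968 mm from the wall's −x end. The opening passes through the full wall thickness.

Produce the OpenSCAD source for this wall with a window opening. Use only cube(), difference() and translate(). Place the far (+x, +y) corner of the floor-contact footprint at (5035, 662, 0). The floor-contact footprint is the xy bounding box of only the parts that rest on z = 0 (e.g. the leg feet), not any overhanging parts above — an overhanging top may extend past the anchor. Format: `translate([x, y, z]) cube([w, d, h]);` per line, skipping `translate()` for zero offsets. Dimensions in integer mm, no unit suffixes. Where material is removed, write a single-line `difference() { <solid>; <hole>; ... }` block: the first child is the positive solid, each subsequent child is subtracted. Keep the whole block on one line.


difference() { translate([463, 443, 0]) cube([4572, 219, 2917]); translate([1431, 443, 1231]) cube([1085, 219, 872]); }


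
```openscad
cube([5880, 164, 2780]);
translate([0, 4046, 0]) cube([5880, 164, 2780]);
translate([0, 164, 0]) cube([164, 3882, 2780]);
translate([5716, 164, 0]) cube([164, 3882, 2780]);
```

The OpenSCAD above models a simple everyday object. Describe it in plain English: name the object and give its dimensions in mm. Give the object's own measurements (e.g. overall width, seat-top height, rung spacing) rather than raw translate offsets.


The wall frame of a small rectangular building: four walls, each 2780 mm tall and 164 mm thick, enclosing a footprint 5880 mm (x) by 4210 mm (y) outside-to-outside, with no floor or roof. The front and back walls (the −y and +y sides) span the full width; the two side walls fit between them.


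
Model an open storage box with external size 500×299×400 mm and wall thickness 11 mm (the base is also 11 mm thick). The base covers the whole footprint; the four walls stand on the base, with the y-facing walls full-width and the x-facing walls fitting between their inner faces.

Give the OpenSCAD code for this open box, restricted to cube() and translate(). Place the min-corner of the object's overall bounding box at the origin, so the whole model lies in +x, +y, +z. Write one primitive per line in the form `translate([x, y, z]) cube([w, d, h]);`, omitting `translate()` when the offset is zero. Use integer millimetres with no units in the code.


cube([500, 299, 11]);
translate([0, 0, 11]) cube([500, 11, 389]);
translate([0, 288, 11]) cube([500, 11, 389]);
translate([0, 11, 11]) cube([11, 277, 389]);
translate([489, 11, 11]) cube([11, 277, 389]);


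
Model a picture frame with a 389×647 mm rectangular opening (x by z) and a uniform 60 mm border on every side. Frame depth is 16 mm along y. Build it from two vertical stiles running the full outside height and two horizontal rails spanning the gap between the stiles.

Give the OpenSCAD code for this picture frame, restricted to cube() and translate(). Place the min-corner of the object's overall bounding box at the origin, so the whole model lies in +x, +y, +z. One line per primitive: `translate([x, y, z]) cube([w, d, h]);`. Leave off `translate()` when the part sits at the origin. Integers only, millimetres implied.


cube([60, 16, 767]);
translate([449, 0, 0]) cube([60, 16, 767]);
translate([60, 0, 0]) cube([389, 16, 60]);
translate([60, 0, 707]) cube([389, 16, 60]);


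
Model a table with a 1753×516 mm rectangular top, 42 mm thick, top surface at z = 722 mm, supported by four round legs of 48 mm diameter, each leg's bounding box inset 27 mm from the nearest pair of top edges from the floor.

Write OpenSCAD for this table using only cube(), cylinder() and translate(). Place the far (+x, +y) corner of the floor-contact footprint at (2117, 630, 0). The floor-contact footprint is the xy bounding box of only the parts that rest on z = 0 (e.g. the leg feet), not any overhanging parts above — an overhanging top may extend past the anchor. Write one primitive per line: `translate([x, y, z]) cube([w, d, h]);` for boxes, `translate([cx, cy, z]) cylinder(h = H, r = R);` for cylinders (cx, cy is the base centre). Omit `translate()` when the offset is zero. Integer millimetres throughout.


// leg_h = 722 - 42 = 680
translate([391, 141, 680]) cube([1753, 516, 42]);
translate([442, 192, 0]) cylinder(h = 680, r = 24);
translate([2093, 192, 0]) cylinder(h = 680, r = 24);
translate([442, 606, 0]) cylinder(h = 680, r = 24);
translate([2093, 606, 0]) cylinder(h = 680, r = 24);


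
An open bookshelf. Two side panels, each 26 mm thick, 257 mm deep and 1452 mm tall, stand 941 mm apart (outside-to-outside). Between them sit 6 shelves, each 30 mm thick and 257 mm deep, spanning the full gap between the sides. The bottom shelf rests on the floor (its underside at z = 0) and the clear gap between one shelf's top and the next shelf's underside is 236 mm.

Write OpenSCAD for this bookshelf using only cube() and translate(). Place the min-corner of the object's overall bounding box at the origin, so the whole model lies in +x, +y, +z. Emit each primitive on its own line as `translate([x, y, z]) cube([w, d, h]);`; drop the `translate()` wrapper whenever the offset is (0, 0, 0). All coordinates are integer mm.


cube([26, 257, 1452]);
translate([915, 0, 0]) cube([26, 257, 1452]);
translate([26, 0, 0]) cube([889, 257, 30]);
translate([26, 0, 266]) cube([889, 257, 30]);
translate([26, 0, 532]) cube([889, 257, 30]);
translate([26, 0, 798]) cube([889, 257, 30]);
translate([26, 0, 1064]) cube([889, 257, 30]);
translate([26, 0, 1330]) cube([889, 257, 30]);


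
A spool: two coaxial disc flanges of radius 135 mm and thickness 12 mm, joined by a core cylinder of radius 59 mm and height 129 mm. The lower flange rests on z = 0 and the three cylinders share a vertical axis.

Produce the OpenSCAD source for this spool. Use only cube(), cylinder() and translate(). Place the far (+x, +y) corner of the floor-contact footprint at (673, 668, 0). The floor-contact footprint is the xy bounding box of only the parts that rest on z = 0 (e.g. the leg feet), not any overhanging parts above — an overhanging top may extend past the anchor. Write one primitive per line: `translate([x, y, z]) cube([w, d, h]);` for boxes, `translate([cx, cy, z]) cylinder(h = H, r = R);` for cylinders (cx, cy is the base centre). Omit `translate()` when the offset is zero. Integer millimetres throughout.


translate([538, 533, 0]) cylinder(h = 12, r = 135);
translate([538, 533, 12]) cylinder(h = 129, r = 59);
translate([538, 533, 141]) cylinder(h = 12, r = 135);


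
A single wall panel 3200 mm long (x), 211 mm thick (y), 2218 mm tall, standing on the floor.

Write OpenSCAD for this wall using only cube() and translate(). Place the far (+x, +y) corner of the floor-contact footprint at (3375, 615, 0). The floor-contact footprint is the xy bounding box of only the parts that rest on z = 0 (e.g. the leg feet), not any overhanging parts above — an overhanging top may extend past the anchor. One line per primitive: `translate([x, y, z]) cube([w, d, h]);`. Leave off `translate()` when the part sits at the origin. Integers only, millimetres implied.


translate([175, 404, 0]) cube([3200, 211, 2218]);


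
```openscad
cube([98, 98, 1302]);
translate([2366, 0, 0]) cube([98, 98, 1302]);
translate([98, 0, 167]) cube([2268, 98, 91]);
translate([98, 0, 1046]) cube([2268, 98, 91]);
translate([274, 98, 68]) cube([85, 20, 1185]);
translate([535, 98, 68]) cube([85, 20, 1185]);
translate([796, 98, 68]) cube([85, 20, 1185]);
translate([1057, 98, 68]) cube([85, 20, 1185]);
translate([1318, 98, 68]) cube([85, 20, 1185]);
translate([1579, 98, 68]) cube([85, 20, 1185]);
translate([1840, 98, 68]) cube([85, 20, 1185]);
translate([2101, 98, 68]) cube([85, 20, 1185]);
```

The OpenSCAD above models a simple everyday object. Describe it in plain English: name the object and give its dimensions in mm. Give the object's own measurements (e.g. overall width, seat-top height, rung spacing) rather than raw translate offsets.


A fence section. Two 98×98 mm posts, 1302 mm tall, stand on the floor with a clear span of 2268 mm between their inner faces. Two horizontal rails of 98×91 mm section span the gap between the posts with their undersides at z = 167 mm and z = 1046 mm, flush with the posts' −y face. 8 pickets, each 85 mm wide, 20 mm thick and 1185 mm tall, are fixed to the +y face of the rails with their bottoms at z = 68 mm, spaced across the span with a 176 mm gap after the −x post and between neighbouring pickets, with 180 mm left before the +x post.


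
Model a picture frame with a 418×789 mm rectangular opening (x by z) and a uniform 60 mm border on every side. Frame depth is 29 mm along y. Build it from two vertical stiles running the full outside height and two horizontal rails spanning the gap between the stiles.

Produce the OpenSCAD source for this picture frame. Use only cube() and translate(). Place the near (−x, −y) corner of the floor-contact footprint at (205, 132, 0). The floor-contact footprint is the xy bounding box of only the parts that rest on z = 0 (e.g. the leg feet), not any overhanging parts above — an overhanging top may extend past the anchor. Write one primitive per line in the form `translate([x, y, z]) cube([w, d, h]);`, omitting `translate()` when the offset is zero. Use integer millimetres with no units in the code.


translate([205, 132, 0]) cube([60, 29, 909]);
translate([683, 132, 0]) cube([60, 29, 909]);
translate([265, 132, 0]) cube([418, 29, 60]);
translate([265, 132, 849]) cube([418, 29, 60]);


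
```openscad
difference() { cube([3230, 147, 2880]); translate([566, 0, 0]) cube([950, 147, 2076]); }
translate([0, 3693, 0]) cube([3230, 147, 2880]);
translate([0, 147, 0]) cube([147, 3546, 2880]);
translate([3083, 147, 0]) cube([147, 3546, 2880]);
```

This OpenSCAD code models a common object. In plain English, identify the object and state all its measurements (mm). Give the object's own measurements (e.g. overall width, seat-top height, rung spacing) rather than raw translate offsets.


A single room: four walls, each 2880 mm tall and 147 mm thick, enclosing an outside footprint 3230×3840 mm (x × y), no floor or roof. The front and back walls (−y and +y sides) run the full x-width; the side walls fit between their inner faces. A door opening 950 mm wide and 2076 mm tall is cut through the front wall from the floor up, its −x edge 566 mm from the wall's −x end.
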